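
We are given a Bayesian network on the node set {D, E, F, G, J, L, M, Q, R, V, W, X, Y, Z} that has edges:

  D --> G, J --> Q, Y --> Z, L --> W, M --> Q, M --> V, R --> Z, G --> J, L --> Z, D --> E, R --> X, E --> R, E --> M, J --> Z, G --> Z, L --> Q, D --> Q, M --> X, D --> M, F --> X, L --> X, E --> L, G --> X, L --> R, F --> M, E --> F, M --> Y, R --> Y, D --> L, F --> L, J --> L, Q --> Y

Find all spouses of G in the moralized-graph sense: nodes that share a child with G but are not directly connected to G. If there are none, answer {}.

{F, L, M, R, Y}

Children of G: J, X, Z.
  J: no additional parents.
  parents(X) \ {G} = {F, L, M, R}.
  parents(Z) \ {G} = {J, L, R, Y}.
Excluding nodes already adjacent to G (D, J, X, Z), the co-parent-only contribution is {F, L, M, R, Y}.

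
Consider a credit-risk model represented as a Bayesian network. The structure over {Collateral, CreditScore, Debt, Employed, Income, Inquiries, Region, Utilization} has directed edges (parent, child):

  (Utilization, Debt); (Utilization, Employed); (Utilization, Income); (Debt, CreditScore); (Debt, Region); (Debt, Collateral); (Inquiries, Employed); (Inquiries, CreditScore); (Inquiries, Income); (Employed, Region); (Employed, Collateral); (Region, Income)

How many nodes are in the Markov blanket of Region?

5

Parents of Region: Debt, Employed.
Children of Region: Income.
For each child, the remaining parents (spouses of Region):
  Income: Inquiries, Utilization
MB(Region) = {Debt, Employed, Income, Inquiries, Utilization}, which has 5 nodes.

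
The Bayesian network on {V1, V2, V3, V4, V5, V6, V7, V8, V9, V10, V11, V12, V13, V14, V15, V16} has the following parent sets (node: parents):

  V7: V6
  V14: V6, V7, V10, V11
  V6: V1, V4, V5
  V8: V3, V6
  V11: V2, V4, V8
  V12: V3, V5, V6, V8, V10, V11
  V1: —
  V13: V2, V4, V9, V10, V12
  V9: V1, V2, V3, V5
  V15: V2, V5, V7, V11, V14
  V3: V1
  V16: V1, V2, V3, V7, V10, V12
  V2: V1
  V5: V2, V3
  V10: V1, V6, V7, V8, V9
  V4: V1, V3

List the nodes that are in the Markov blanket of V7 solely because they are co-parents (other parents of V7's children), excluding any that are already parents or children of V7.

Children of V7: V10, V14, V15, V16.
  V10: V1, V6, V8, V9
  V14: V6, V10, V11
  V15: V2, V5, V11, V14
  V16: V1, V2, V3, V10, V12
Excluding nodes already adjacent to V7 (V6, V10, V14, V15, V16), the co-parent-only contribution is {V1, V2, V3, V5, V8, V9, V11, V12}.

{V1, V2, V3, V5, V8, V9, V11, V12}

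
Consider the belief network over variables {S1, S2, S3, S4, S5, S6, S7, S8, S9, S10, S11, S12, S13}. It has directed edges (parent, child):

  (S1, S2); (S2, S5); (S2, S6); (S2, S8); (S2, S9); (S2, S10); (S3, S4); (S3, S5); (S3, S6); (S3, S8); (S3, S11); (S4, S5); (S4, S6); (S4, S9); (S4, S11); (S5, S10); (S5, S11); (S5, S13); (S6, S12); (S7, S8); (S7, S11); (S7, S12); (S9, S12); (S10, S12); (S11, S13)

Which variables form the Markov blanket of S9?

{S2, S4, S6, S7, S10, S12}

The Markov blanket of a node is its parents, its children, and the other parents of its children.
S9 has child S12.
Pa(S9) = {S2, S4}.
Co-parents of S9 (other parents of its children):
  S12's other parents are S6, S7, S10.
Taking the union gives {S2, S4, S6, S7, S10, S12}.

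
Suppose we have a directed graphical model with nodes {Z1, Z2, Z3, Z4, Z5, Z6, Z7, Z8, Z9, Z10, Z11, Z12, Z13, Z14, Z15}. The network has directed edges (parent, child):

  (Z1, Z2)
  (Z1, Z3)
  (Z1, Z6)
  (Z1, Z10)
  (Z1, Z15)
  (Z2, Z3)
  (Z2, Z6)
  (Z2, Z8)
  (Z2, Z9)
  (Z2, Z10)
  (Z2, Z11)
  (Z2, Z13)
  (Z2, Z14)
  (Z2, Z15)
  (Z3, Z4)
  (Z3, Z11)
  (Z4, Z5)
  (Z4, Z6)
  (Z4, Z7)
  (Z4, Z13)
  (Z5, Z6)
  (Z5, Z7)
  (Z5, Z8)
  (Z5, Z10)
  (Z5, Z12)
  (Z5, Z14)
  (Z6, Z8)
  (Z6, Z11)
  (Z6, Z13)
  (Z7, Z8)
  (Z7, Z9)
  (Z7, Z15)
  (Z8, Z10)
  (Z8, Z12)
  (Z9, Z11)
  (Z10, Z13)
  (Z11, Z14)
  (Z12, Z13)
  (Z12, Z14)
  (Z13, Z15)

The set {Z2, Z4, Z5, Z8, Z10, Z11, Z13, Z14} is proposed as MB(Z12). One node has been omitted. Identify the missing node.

Recall MB(v) = parents ∪ children ∪ spouses, where spouses are the other parents of v's children.
Z12 has children Z13, Z14.
Z12 has parents Z5, Z8.
Co-parents of Z12 (other parents of its children):
  Z13: Z2, Z4, Z6, Z10
  Z14: Z2, Z5, Z11
MB(Z12) = {Z2, Z4, Z5, Z6, Z8, Z10, Z11, Z13, Z14}.
Comparing with the claimed set, Z6 is missing.

Z6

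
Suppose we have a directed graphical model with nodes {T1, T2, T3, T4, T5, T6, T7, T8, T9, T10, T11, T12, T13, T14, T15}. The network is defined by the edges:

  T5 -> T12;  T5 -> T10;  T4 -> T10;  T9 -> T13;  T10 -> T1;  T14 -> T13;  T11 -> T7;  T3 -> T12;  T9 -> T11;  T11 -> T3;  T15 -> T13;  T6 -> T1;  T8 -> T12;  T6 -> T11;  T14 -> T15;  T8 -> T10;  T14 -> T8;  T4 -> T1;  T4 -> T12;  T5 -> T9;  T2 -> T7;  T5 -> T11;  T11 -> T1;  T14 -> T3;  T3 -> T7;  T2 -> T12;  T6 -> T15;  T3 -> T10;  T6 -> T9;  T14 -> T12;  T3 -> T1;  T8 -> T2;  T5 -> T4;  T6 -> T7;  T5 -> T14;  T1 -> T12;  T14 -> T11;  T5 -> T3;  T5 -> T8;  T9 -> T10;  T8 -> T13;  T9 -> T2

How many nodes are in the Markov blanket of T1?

By definition, MB(T1) is built from T1's parents, T1's children, and the co-parents of T1.
T1's parents: T3, T4, T6, T10, T11.
Ch(T1) = {T12}.
Co-parents of T1 (other parents of its children):
  T12: T2, T3, T4, T5, T8, T14
MB(T1) = {T2, T3, T4, T5, T6, T8, T10, T11, T12, T14}, which has 10 nodes.

10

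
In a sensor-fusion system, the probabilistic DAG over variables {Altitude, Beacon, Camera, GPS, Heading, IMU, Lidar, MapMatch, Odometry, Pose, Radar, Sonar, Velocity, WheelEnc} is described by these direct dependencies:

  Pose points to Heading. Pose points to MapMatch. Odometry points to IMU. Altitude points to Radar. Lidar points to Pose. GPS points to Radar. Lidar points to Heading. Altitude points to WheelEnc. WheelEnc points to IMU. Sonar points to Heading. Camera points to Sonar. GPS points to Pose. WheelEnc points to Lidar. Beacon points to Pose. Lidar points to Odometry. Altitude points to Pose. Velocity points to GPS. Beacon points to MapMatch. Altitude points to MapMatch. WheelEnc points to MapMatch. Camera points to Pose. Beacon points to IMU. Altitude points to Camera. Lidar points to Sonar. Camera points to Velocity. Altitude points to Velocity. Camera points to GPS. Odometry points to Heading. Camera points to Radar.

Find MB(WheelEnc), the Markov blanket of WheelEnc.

WheelEnc's children: IMU, Lidar, MapMatch.
Parents of WheelEnc: Altitude.
Co-parents of WheelEnc (other parents of its children):
  Lidar: —
  MapMatch: Altitude, Beacon, Pose
  IMU: Beacon, Odometry
Taking the union gives {Altitude, Beacon, IMU, Lidar, MapMatch, Odometry, Pose}.

{Altitude, Beacon, IMU, Lidar, MapMatch, Odometry, Pose}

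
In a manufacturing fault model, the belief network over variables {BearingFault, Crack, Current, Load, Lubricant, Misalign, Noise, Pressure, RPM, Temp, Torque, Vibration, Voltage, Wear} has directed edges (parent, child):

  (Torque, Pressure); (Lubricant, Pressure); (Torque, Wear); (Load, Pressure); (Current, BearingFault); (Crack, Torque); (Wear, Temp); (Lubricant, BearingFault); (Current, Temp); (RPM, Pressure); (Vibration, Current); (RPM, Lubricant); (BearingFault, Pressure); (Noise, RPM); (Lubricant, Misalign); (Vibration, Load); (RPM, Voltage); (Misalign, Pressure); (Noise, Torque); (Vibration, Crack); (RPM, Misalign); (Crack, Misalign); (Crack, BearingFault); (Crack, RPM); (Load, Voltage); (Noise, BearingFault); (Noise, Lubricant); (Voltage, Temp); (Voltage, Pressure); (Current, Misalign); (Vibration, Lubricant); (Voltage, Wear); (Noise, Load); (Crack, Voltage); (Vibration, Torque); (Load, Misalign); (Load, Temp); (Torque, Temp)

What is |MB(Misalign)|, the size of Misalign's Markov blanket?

9

Misalign has parents Crack, Current, Load, Lubricant, RPM.
Ch(Misalign) = {Pressure}.
Co-parents of Misalign (other parents of its children):
  Pressure's other parents are BearingFault, Load, Lubricant, RPM, Torque, Voltage.
MB(Misalign) = {BearingFault, Crack, Current, Load, Lubricant, Pressure, RPM, Torque, Voltage}, which has 9 nodes.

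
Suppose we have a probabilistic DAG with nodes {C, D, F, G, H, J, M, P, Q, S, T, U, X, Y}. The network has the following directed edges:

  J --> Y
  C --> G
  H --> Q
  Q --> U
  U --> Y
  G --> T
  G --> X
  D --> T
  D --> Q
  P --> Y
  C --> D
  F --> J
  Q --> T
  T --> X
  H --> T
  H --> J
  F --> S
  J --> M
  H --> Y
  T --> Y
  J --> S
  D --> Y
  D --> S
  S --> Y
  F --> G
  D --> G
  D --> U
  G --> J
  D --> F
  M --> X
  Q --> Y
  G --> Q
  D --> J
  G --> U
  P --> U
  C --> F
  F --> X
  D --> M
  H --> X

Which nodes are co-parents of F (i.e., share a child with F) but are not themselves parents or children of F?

Children of F: G, J, S, X.
  parents(G) \ {F} = {C, D}.
  J's other parents are D, G, H.
  parents(S) \ {F} = {D, J}.
  X also has parents G, H, M, T.
Excluding nodes already adjacent to F (C, D, G, J, S, X), the co-parent-only contribution is {H, M, T}.

{H, M, T}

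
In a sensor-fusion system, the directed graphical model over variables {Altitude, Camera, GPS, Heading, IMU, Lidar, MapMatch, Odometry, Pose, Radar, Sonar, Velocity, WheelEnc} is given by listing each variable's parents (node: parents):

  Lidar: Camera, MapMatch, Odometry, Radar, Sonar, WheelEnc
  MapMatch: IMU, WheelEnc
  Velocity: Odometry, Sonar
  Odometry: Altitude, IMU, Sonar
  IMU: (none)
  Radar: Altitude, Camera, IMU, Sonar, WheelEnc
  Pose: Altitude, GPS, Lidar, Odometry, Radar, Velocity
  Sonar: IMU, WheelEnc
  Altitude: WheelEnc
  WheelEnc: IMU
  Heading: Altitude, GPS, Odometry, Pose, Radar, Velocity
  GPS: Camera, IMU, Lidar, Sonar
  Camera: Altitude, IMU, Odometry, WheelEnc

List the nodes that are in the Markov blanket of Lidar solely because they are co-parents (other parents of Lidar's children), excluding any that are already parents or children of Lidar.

Children of Lidar: GPS, Pose.
  parents(GPS) \ {Lidar} = {Camera, IMU, Sonar}.
  Pose also has parents Altitude, GPS, Odometry, Radar, Velocity.
Excluding nodes already adjacent to Lidar (Camera, GPS, MapMatch, Odometry, Pose, Radar, Sonar, WheelEnc), the co-parent-only contribution is {Altitude, IMU, Velocity}.

{Altitude, IMU, Velocity}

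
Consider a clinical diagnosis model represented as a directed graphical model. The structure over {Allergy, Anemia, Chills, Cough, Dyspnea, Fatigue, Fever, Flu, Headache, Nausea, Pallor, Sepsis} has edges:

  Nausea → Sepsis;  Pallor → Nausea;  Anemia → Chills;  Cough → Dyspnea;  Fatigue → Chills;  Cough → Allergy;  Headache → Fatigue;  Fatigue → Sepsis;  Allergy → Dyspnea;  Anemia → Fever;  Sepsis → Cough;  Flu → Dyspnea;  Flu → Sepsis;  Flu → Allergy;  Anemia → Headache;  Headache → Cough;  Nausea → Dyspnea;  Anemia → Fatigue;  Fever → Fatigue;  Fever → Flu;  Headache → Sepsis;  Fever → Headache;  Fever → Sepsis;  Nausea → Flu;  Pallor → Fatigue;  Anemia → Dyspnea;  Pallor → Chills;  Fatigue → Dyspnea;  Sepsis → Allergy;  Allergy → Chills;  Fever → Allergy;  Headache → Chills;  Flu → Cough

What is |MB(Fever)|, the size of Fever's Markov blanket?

The Markov blanket of a node is its parents, its children, and the other parents of its children.
Fever's parents: Anemia.
Fever's children: Allergy, Fatigue, Flu, Headache, Sepsis.
Co-parents of Fever (other parents of its children):
  Flu: Nausea
  Headache: Anemia
  Fatigue: Anemia, Headache, Pallor
  Sepsis: Fatigue, Flu, Headache, Nausea
  Allergy: Cough, Flu, Sepsis
MB(Fever) = {Allergy, Anemia, Cough, Fatigue, Flu, Headache, Nausea, Pallor, Sepsis}, which has 9 nodes.

9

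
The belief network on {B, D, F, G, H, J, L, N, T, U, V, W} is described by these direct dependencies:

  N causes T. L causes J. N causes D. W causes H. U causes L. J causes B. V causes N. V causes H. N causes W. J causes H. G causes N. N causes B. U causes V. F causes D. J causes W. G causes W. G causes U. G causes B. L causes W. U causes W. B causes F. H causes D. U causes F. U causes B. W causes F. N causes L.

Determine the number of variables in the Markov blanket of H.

H has parents J, V, W.
Children of H: D.
Other parents of H's children:
  D also has parents F, N.
MB(H) = {D, F, J, N, V, W}, which has 6 nodes.

6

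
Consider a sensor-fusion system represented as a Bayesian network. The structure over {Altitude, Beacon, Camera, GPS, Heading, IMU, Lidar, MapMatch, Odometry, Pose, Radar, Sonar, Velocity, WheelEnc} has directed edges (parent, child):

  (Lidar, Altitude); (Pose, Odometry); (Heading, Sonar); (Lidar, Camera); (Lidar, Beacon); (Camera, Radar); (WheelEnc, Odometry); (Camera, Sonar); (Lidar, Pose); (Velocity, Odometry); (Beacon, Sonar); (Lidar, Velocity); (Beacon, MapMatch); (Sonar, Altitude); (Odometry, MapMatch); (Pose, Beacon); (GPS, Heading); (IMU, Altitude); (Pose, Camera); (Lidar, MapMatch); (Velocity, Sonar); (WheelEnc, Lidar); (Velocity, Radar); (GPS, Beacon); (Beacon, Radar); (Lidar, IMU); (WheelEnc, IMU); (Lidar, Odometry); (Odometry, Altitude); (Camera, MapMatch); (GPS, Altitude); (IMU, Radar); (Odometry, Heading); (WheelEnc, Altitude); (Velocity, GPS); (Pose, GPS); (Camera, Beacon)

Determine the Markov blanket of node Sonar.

{Altitude, Beacon, Camera, GPS, Heading, IMU, Lidar, Odometry, Velocity, WheelEnc}

A node's Markov blanket = Pa ∪ Ch ∪ (parents of Ch other than the node itself).
Parents of Sonar: Beacon, Camera, Heading, Velocity.
Ch(Sonar) = {Altitude}.
Co-parents of Sonar (other parents of its children):
  Altitude: GPS, IMU, Lidar, Odometry, WheelEnc
Union: {Beacon, Camera, Heading, Velocity} ∪ {Altitude} ∪ {GPS, IMU, Lidar, Odometry, WheelEnc} = {Altitude, Beacon, Camera, GPS, Heading, IMU, Lidar, Odometry, Velocity, WheelEnc}.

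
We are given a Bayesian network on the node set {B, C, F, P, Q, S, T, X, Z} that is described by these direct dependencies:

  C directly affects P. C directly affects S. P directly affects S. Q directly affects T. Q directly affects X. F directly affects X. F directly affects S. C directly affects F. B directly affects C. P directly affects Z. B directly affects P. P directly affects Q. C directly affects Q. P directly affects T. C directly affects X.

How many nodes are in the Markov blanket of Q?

5

The Markov blanket of a node is its parents, its children, and the other parents of its children.
Q has parents C, P.
Q's children: T, X.
Other parents of Q's children:
  T also has parent P.
  X's other parents are C, F.
MB(Q) = {C, F, P, T, X}, which has 5 nodes.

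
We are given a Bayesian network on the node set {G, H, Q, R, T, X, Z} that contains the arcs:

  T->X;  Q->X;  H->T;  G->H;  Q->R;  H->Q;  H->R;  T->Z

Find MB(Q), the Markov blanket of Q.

{H, R, T, X}

Parents of Q: H.
Q has children R, X.
For each child, the remaining parents (spouses of Q):
  R: H
  X: T
Taking the union gives {H, R, T, X}.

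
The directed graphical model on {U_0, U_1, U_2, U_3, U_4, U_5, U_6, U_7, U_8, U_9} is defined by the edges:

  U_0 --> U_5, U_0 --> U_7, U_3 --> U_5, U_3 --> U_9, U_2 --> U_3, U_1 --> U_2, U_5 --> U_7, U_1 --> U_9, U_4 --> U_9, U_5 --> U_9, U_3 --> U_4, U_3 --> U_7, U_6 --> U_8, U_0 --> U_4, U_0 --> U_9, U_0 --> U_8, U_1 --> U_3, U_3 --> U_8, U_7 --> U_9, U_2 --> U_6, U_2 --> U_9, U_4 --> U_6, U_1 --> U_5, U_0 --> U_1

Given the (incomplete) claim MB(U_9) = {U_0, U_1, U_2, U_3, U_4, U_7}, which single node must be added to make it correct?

U_5

Recall MB(v) = parents ∪ children ∪ spouses, where spouses are the other parents of v's children.
U_9 has parents U_0, U_1, U_2, U_3, U_4, U_5, U_7.
Ch(U_9) = {}.
U_9 has no children, so there are no co-parents.
MB(U_9) = {U_0, U_1, U_2, U_3, U_4, U_5, U_7}.
Comparing with the claimed set, U_5 is missing.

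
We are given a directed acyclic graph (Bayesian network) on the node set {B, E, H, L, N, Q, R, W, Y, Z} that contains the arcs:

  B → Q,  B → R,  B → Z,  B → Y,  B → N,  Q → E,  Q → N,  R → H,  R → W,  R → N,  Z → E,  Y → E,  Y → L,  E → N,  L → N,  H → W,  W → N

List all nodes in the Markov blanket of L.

Pa(L) = {Y}.
Ch(L) = {N}.
Co-parents of L (other parents of its children):
  N also has parents B, E, Q, R, W.
Taking the union gives {B, E, N, Q, R, W, Y}.

{B, E, N, Q, R, W, Y}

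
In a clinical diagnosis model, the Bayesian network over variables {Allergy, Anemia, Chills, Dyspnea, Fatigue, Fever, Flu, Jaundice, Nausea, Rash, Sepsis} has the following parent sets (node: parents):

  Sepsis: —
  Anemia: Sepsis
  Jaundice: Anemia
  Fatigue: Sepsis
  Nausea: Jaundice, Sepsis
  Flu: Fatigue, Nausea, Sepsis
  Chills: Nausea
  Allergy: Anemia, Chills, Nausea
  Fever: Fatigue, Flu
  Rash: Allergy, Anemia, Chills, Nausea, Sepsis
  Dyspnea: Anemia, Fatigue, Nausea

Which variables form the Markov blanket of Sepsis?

Parents of Sepsis: none.
Children of Sepsis: Anemia, Fatigue, Flu, Nausea, Rash.
For each child, the remaining parents (spouses of Sepsis):
  Anemia: —
  Fatigue: —
  Nausea: Jaundice
  Flu: Fatigue, Nausea
  Rash: Allergy, Anemia, Chills, Nausea
Taking the union gives {Allergy, Anemia, Chills, Fatigue, Flu, Jaundice, Nausea, Rash}.

{Allergy, Anemia, Chills, Fatigue, Flu, Jaundice, Nausea, Rash}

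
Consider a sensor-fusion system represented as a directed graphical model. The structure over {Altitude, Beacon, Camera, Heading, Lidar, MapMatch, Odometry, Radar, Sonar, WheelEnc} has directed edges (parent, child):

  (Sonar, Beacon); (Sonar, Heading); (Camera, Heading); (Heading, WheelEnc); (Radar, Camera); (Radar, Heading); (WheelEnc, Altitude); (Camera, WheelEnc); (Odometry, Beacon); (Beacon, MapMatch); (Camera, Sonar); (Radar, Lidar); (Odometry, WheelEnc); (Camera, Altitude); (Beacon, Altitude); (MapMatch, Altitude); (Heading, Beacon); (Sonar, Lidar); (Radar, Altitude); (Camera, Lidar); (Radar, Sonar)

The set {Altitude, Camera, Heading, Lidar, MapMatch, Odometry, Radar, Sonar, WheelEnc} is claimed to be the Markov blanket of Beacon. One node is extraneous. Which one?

Recall MB(v) = parents ∪ children ∪ spouses, where spouses are the other parents of v's children.
Beacon's children: Altitude, MapMatch.
Pa(Beacon) = {Heading, Odometry, Sonar}.
Other parents of Beacon's children:
  MapMatch: no additional parents.
  Altitude also has parents Camera, MapMatch, Radar, WheelEnc.
MB(Beacon) = {Altitude, Camera, Heading, MapMatch, Odometry, Radar, Sonar, WheelEnc}.
Lidar is neither a parent, child, nor co-parent of Beacon, so it does not belong.

Lidar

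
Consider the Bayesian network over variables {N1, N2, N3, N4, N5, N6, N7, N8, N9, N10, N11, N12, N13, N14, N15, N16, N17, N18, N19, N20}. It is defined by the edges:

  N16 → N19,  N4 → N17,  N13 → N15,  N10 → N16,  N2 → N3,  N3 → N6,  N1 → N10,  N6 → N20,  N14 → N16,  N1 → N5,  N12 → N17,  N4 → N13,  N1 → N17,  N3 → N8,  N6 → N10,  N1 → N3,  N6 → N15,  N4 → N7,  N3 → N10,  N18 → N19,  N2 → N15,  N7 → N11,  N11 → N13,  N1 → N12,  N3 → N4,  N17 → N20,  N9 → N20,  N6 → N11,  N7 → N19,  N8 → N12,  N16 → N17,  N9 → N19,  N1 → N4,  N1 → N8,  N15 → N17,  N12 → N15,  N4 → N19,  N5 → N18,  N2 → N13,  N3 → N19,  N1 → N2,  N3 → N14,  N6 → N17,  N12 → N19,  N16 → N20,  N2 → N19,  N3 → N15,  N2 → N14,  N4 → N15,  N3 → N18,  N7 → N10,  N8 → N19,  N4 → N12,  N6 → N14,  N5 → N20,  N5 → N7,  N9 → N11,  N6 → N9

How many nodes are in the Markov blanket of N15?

9

N15's parents: N2, N3, N4, N6, N12, N13.
N15 has child N17.
For each child, the remaining parents (spouses of N15):
  N17 also has parents N1, N4, N6, N12, N16.
MB(N15) = {N1, N2, N3, N4, N6, N12, N13, N16, N17}, which has 9 nodes.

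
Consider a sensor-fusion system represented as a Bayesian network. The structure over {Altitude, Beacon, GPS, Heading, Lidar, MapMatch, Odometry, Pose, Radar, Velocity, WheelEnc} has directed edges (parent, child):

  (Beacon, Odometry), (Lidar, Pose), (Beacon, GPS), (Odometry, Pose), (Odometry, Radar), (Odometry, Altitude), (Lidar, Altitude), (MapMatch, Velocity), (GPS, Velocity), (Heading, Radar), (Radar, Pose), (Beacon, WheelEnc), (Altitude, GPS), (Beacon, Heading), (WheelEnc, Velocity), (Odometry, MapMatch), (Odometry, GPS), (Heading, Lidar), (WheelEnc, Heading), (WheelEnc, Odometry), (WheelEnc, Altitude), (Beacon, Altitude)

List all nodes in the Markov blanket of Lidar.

{Altitude, Beacon, Heading, Odometry, Pose, Radar, WheelEnc}

Lidar's parents: Heading.
Lidar's children: Altitude, Pose.
Co-parents of Lidar (other parents of its children):
  Altitude: Beacon, Odometry, WheelEnc
  Pose: Odometry, Radar
MB(Lidar) = {Altitude, Beacon, Heading, Odometry, Pose, Radar, WheelEnc}.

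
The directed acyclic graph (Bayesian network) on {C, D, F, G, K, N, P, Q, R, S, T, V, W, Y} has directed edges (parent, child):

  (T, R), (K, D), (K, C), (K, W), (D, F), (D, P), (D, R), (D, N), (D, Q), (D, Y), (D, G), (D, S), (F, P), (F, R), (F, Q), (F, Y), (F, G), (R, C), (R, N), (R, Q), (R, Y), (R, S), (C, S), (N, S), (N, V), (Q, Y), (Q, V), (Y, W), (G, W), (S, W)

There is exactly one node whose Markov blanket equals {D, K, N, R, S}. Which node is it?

The target node must have every member of {D, K, N, R, S} as a parent, child, or co-parent, and no others.
Parents of C: K, R; children: S; co-parents: D, N, R.
These exactly cover the given set, so the node is C.

C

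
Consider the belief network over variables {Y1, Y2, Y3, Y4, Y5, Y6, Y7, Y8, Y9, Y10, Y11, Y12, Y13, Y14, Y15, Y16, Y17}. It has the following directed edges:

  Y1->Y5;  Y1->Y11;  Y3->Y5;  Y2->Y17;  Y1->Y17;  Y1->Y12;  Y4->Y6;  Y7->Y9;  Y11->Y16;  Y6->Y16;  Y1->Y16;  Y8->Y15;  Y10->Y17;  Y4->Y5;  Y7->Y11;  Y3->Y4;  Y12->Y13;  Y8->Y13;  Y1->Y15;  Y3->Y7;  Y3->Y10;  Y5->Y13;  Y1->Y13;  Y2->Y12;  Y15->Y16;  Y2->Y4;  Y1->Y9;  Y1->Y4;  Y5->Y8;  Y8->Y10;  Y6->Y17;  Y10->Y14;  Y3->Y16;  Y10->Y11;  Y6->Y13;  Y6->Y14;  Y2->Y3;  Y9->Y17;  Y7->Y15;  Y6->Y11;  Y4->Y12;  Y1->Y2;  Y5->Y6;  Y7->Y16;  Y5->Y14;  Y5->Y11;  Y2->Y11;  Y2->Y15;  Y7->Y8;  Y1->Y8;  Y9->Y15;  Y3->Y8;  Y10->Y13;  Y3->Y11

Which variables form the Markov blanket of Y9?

A node's Markov blanket = Pa ∪ Ch ∪ (parents of Ch other than the node itself).
Y9's parents: Y1, Y7.
Children of Y9: Y15, Y17.
For each child, the remaining parents (spouses of Y9):
  Y15's other parents are Y1, Y2, Y7, Y8.
  parents(Y17) \ {Y9} = {Y1, Y2, Y6, Y10}.
MB(Y9) = {Y1, Y2, Y6, Y7, Y8, Y10, Y15, Y17}.

{Y1, Y2, Y6, Y7, Y8, Y10, Y15, Y17}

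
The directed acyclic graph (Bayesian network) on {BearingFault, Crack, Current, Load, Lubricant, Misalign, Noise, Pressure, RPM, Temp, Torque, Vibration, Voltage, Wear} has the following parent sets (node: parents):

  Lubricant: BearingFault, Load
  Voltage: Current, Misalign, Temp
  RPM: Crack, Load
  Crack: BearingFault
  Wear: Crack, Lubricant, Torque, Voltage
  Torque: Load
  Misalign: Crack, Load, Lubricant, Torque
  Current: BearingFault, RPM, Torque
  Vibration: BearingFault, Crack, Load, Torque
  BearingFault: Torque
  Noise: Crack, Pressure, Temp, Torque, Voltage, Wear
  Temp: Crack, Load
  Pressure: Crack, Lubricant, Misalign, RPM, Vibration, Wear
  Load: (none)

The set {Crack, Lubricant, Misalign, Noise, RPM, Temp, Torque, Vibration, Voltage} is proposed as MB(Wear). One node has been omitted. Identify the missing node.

A node's Markov blanket = Pa ∪ Ch ∪ (parents of Ch other than the node itself).
Wear's children: Noise, Pressure.
Wear's parents: Crack, Lubricant, Torque, Voltage.
For each child, the remaining parents (spouses of Wear):
  Pressure: Crack, Lubricant, Misalign, RPM, Vibration
  Noise: Crack, Pressure, Temp, Torque, Voltage
MB(Wear) = {Crack, Lubricant, Misalign, Noise, Pressure, RPM, Temp, Torque, Vibration, Voltage}.
Comparing with the claimed set, Pressure is missing.

Pressure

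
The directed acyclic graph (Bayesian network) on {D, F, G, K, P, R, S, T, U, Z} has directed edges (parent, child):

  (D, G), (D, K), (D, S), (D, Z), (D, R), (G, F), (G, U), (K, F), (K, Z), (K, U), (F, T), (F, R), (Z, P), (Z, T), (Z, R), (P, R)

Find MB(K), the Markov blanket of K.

{D, F, G, U, Z}

Recall MB(v) = parents ∪ children ∪ spouses, where spouses are the other parents of v's children.
K has parent D.
Ch(K) = {F, U, Z}.
Parents of each child, excluding K:
  parents(F) \ {K} = {G}.
  Z's other parent is D.
  U also has parent G.
Taking the union gives {D, F, G, U, Z}.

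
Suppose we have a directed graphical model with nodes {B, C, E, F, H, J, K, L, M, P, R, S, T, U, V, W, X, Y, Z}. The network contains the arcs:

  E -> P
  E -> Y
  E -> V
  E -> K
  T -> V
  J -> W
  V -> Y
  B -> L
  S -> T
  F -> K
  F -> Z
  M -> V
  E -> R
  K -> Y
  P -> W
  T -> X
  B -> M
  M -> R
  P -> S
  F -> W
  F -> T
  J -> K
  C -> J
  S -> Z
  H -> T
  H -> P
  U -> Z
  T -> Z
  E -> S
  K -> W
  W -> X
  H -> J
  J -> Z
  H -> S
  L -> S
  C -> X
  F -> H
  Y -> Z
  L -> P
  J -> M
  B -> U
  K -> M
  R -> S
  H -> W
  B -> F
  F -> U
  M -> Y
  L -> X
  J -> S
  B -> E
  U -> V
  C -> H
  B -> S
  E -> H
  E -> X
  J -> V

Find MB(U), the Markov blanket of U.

{B, E, F, J, M, S, T, V, Y, Z}

Children of U: V, Z.
U's parents: B, F.
Other parents of U's children:
  parents(V) \ {U} = {E, J, M, T}.
  Z also has parents F, J, S, T, Y.
Union: {B, F} ∪ {V, Z} ∪ {E, F, J, M, S, T, Y} = {B, E, F, J, M, S, T, V, Y, Z}.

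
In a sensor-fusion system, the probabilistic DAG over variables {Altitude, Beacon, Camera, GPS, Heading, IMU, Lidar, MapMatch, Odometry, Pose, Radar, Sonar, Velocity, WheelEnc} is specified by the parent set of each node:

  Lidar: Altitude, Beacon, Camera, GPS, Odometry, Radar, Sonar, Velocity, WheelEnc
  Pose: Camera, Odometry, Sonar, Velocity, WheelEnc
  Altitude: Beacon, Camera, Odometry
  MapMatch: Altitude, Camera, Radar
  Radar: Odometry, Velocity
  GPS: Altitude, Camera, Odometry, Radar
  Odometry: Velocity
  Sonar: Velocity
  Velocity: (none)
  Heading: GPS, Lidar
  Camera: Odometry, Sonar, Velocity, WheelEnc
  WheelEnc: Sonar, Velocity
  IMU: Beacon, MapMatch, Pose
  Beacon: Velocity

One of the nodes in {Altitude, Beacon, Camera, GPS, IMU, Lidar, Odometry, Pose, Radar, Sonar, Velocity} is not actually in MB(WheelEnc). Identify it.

The Markov blanket of a node is its parents, its children, and the other parents of its children.
Parents of WheelEnc: Sonar, Velocity.
Children of WheelEnc: Camera, Lidar, Pose.
Other parents of WheelEnc's children:
  Camera: Odometry, Sonar, Velocity
  Pose: Camera, Odometry, Sonar, Velocity
  Lidar: Altitude, Beacon, Camera, GPS, Odometry, Radar, Sonar, Velocity
MB(WheelEnc) = {Altitude, Beacon, Camera, GPS, Lidar, Odometry, Pose, Radar, Sonar, Velocity}.
IMU is neither a parent, child, nor co-parent of WheelEnc, so it does not belong.

IMU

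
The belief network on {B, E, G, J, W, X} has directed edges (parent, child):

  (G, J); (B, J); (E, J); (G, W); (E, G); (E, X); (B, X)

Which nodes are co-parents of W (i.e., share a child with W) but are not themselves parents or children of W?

{}

W has no children, so it has no co-parents. The set is empty.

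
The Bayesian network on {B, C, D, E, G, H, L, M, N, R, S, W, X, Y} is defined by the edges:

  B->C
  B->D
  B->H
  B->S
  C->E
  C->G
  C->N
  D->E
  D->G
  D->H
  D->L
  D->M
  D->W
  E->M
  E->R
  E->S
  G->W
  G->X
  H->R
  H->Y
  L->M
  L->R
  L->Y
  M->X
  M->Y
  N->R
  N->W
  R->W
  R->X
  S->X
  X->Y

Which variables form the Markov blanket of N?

Recall MB(v) = parents ∪ children ∪ spouses, where spouses are the other parents of v's children.
N's parents: C.
N's children: R, W.
For each child, the remaining parents (spouses of N):
  R: E, H, L
  W: D, G, R
So the Markov blanket of N is {C, D, E, G, H, L, R, W}.

{C, D, E, G, H, L, R, W}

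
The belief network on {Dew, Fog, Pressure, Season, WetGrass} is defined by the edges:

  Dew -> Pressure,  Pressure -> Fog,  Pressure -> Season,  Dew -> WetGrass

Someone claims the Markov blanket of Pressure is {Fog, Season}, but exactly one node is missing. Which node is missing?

The Markov blanket of a node is its parents, its children, and the other parents of its children.
Pressure's children: Fog, Season.
Pressure's parents: Dew.
Co-parents of Pressure (other parents of its children):
  Fog: —
  Season: —
MB(Pressure) = {Dew, Fog, Season}.
Comparing with the claimed set, Dew is missing.

Dew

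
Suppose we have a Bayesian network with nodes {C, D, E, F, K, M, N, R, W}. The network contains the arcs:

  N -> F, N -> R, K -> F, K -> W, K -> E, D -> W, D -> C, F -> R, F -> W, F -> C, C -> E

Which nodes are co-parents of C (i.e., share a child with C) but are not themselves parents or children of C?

{K}

Children of C: E.
  parents(E) \ {C} = {K}.
Excluding nodes already adjacent to C (D, E, F), the co-parent-only contribution is {K}.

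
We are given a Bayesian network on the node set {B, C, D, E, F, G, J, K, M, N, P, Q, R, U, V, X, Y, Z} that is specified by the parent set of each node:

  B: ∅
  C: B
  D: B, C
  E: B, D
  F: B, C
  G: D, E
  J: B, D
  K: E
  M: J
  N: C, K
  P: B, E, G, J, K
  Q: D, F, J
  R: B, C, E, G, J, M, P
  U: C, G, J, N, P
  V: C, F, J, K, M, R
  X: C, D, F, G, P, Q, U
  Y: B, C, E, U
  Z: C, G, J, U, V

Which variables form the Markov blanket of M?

{B, C, E, F, G, J, K, P, R, V}

Recall MB(v) = parents ∪ children ∪ spouses, where spouses are the other parents of v's children.
M has parent J.
M's children: R, V.
Other parents of M's children:
  R also has parents B, C, E, G, J, P.
  V's other parents are C, F, J, K, R.
Taking the union gives {B, C, E, F, G, J, K, P, R, V}.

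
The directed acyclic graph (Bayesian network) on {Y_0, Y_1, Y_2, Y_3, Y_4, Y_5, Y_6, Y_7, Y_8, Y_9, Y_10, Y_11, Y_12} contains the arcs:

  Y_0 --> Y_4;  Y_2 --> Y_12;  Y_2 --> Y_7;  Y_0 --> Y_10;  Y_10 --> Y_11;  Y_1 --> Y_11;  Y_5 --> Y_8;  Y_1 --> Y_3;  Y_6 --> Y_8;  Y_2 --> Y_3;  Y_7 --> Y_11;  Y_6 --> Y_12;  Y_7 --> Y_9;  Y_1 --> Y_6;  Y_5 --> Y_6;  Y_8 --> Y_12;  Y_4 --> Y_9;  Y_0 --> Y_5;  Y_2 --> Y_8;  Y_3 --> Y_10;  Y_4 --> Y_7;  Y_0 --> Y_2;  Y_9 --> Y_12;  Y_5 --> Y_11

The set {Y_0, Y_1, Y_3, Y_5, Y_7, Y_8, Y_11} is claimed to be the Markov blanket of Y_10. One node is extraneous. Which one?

Y_8

Y_10's children: Y_11.
Parents of Y_10: Y_0, Y_3.
For each child, the remaining parents (spouses of Y_10):
  Y_11: Y_1, Y_5, Y_7
MB(Y_10) = {Y_0, Y_1, Y_3, Y_5, Y_7, Y_11}.
Y_8 is neither a parent, child, nor co-parent of Y_10, so it does not belong.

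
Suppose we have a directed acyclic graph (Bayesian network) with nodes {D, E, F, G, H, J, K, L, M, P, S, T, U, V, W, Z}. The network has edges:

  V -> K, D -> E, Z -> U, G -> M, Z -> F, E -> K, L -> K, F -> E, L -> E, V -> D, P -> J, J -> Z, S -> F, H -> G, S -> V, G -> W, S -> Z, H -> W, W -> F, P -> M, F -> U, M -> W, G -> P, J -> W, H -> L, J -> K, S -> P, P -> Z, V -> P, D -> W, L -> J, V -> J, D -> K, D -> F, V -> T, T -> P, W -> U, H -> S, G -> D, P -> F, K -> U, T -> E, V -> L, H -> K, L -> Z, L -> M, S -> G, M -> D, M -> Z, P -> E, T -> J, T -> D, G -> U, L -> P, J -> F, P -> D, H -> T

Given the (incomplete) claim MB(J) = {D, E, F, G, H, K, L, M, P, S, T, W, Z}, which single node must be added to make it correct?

Pa(J) = {L, P, T, V}.
J has children F, K, W, Z.
Other parents of J's children:
  Z's other parents are L, M, P, S.
  W also has parents D, G, H, M.
  parents(F) \ {J} = {D, P, S, W, Z}.
  K's other parents are D, E, H, L, V.
MB(J) = {D, E, F, G, H, K, L, M, P, S, T, V, W, Z}.
Comparing with the claimed set, V is missing.

V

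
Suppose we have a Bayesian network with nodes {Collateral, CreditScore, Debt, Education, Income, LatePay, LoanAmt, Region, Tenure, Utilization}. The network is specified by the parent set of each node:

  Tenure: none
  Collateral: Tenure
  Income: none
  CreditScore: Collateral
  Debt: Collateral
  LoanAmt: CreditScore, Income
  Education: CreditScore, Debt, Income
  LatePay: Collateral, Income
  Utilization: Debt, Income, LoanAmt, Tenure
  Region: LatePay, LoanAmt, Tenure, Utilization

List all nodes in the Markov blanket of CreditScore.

{Collateral, Debt, Education, Income, LoanAmt}

Recall MB(v) = parents ∪ children ∪ spouses, where spouses are the other parents of v's children.
Pa(CreditScore) = {Collateral}.
Ch(CreditScore) = {Education, LoanAmt}.
Other parents of CreditScore's children:
  parents(LoanAmt) \ {CreditScore} = {Income}.
  Education's other parents are Debt, Income.
Union: {Collateral} ∪ {Education, LoanAmt} ∪ {Debt, Income} = {Collateral, Debt, Education, Income, LoanAmt}.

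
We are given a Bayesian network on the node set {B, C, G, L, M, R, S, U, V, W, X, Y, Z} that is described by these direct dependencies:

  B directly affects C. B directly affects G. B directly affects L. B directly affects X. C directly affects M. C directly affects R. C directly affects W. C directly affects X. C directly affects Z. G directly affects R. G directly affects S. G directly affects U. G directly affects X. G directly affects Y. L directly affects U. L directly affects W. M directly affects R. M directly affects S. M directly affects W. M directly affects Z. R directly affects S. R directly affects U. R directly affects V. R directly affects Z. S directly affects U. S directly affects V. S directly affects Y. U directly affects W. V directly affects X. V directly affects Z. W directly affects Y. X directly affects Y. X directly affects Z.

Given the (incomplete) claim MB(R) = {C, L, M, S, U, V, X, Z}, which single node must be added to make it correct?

G

By definition, MB(R) is built from R's parents, R's children, and the co-parents of R.
R has children S, U, V, Z.
Parents of R: C, G, M.
For each child, the remaining parents (spouses of R):
  S: G, M
  U: G, L, S
  V: S
  Z: C, M, V, X
MB(R) = {C, G, L, M, S, U, V, X, Z}.
Comparing with the claimed set, G is missing.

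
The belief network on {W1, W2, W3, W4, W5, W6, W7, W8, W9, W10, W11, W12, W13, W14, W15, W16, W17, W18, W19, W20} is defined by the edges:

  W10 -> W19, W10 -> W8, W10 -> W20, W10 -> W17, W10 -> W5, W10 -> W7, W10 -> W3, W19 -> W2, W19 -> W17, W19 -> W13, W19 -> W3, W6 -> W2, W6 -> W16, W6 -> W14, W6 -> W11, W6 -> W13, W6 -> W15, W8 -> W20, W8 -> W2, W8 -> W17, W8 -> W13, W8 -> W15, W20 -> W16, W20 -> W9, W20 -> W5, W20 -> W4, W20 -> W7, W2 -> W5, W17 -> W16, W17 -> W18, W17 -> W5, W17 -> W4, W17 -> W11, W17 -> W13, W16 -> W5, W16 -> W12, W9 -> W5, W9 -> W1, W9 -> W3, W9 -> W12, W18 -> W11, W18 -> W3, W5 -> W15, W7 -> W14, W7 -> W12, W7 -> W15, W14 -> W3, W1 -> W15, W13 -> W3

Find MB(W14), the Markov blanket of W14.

Recall MB(v) = parents ∪ children ∪ spouses, where spouses are the other parents of v's children.
W14 has parents W6, W7.
W14's children: W3.
For each child, the remaining parents (spouses of W14):
  W3: W9, W10, W13, W18, W19
MB(W14) = {W3, W6, W7, W9, W10, W13, W18, W19}.

{W3, W6, W7, W9, W10, W13, W18, W19}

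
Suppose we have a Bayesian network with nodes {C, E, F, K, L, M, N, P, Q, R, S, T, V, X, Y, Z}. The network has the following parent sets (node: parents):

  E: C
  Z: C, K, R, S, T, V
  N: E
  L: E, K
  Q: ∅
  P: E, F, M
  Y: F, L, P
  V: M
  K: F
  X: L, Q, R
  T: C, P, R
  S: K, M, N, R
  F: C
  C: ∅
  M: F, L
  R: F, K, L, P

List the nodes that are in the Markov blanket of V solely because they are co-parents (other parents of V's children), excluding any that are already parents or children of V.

{C, K, R, S, T}

Children of V: Z.
  Z: C, K, R, S, T
Excluding nodes already adjacent to V (M, Z), the co-parent-only contribution is {C, K, R, S, T}.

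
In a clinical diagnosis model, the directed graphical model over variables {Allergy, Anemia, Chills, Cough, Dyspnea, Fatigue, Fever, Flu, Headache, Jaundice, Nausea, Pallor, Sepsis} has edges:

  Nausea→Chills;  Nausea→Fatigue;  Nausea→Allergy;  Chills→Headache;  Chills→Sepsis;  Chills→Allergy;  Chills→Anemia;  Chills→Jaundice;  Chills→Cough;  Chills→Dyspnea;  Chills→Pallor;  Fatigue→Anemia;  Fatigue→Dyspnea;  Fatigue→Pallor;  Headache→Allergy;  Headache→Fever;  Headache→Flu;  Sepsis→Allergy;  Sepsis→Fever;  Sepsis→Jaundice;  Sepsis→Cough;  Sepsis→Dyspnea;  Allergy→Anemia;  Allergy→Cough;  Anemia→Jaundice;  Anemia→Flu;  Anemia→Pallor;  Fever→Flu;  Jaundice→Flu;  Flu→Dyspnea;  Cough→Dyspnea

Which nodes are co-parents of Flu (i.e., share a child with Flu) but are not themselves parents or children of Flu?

Children of Flu: Dyspnea.
  Dyspnea: Chills, Cough, Fatigue, Sepsis
Excluding nodes already adjacent to Flu (Anemia, Dyspnea, Fever, Headache, Jaundice), the co-parent-only contribution is {Chills, Cough, Fatigue, Sepsis}.

{Chills, Cough, Fatigue, Sepsis}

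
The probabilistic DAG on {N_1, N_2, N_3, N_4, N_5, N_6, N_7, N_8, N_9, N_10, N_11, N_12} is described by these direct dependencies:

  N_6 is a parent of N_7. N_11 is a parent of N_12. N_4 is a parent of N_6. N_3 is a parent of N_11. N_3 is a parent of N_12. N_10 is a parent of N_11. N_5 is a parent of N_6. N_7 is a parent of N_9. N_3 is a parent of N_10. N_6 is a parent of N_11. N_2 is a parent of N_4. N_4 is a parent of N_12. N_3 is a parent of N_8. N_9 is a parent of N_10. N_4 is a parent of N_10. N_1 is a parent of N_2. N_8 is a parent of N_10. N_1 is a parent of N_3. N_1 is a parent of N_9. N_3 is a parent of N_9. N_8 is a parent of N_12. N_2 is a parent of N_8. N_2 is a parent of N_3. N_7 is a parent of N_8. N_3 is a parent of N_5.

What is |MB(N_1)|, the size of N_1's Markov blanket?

4

The Markov blanket of a node is its parents, its children, and the other parents of its children.
N_1 has children N_2, N_3, N_9.
Pa(N_1) = {}.
Other parents of N_1's children:
  N_2: —
  N_3: N_2
  N_9: N_3, N_7
MB(N_1) = {N_2, N_3, N_7, N_9}, which has 4 nodes.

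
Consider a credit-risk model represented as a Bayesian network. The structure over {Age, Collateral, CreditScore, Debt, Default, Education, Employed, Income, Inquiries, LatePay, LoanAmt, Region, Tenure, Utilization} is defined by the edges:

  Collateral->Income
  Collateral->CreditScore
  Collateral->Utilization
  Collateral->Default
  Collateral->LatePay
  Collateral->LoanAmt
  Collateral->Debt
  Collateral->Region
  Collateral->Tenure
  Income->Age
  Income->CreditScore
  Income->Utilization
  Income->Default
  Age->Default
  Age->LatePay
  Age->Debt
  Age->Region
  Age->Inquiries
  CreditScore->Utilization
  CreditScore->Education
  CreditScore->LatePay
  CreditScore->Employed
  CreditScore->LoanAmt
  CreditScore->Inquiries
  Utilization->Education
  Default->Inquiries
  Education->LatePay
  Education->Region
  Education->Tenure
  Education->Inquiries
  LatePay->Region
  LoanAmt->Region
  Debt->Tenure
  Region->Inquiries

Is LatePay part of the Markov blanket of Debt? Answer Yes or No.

No

Pa(Debt) = {Age, Collateral}.
Debt's children: Tenure.
Parents of each child, excluding Debt:
  Tenure's other parents are Collateral, Education.
MB(Debt) = {Age, Collateral, Education, Tenure}; LatePay is not in this set.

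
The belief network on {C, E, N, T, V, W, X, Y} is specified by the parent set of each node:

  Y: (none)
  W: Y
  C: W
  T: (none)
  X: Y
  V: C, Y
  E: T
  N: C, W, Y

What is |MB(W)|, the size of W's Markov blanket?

3

A node's Markov blanket = Pa ∪ Ch ∪ (parents of Ch other than the node itself).
W's parents: Y.
W's children: C, N.
Other parents of W's children:
  C: no additional parents.
  parents(N) \ {W} = {C, Y}.
MB(W) = {C, N, Y}, which has 3 nodes.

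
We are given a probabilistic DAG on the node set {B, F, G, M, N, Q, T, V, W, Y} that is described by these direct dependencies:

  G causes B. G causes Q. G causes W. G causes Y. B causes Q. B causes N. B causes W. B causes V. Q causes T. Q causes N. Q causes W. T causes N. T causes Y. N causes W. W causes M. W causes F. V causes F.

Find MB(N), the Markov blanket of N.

{B, G, Q, T, W}

By definition, MB(N) is built from N's parents, N's children, and the co-parents of N.
N's parents: B, Q, T.
Children of N: W.
Co-parents of N (other parents of its children):
  W's other parents are B, G, Q.
Taking the union gives {B, G, Q, T, W}.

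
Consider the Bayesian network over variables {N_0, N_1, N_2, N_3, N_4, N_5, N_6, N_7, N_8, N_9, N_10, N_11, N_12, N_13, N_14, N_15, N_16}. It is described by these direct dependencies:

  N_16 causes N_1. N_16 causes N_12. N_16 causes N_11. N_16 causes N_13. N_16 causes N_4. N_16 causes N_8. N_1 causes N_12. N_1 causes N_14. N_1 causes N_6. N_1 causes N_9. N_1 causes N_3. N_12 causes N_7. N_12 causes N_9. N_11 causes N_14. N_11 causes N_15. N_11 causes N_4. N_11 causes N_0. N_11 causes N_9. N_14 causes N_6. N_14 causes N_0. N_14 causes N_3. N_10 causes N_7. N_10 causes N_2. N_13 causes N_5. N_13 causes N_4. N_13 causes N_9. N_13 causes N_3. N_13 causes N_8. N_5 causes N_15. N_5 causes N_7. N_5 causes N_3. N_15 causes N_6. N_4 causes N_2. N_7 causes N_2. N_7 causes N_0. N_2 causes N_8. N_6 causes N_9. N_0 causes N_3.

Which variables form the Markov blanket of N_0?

A node's Markov blanket = Pa ∪ Ch ∪ (parents of Ch other than the node itself).
N_0 has parents N_7, N_11, N_14.
Ch(N_0) = {N_3}.
Other parents of N_0's children:
  N_3 also has parents N_1, N_5, N_13, N_14.
Union: {N_7, N_11, N_14} ∪ {N_3} ∪ {N_1, N_5, N_13, N_14} = {N_1, N_3, N_5, N_7, N_11, N_13, N_14}.

{N_1, N_3, N_5, N_7, N_11, N_13, N_14}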